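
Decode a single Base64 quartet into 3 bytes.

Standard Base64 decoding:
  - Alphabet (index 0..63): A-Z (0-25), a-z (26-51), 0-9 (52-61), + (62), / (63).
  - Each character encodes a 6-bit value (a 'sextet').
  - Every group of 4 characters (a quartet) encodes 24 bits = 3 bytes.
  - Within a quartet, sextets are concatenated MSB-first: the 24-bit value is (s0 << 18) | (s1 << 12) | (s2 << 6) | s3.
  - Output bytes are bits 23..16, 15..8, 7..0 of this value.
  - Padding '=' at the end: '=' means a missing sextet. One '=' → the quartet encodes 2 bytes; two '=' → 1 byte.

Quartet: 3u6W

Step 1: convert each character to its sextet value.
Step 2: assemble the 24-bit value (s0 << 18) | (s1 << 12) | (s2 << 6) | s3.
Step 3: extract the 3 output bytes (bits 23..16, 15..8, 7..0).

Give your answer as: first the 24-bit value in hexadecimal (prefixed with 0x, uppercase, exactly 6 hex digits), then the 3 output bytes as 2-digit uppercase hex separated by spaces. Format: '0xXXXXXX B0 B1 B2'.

Sextets: 3=55, u=46, 6=58, W=22
24-bit: (55<<18) | (46<<12) | (58<<6) | 22
      = 0xDC0000 | 0x02E000 | 0x000E80 | 0x000016
      = 0xDEEE96
Bytes: (v>>16)&0xFF=DE, (v>>8)&0xFF=EE, v&0xFF=96

Answer: 0xDEEE96 DE EE 96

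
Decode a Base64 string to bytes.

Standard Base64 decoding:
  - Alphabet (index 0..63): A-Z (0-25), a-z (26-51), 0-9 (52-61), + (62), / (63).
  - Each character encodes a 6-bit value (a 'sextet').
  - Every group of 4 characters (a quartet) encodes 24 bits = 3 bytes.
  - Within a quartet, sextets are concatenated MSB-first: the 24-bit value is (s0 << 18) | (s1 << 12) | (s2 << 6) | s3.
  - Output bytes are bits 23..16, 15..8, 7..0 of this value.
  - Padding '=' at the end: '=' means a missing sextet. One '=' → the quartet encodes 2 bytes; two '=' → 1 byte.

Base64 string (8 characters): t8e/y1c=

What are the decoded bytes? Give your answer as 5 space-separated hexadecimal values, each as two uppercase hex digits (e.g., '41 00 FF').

After char 0 ('t'=45): chars_in_quartet=1 acc=0x2D bytes_emitted=0
After char 1 ('8'=60): chars_in_quartet=2 acc=0xB7C bytes_emitted=0
After char 2 ('e'=30): chars_in_quartet=3 acc=0x2DF1E bytes_emitted=0
After char 3 ('/'=63): chars_in_quartet=4 acc=0xB7C7BF -> emit B7 C7 BF, reset; bytes_emitted=3
After char 4 ('y'=50): chars_in_quartet=1 acc=0x32 bytes_emitted=3
After char 5 ('1'=53): chars_in_quartet=2 acc=0xCB5 bytes_emitted=3
After char 6 ('c'=28): chars_in_quartet=3 acc=0x32D5C bytes_emitted=3
Padding '=': partial quartet acc=0x32D5C -> emit CB 57; bytes_emitted=5

Answer: B7 C7 BF CB 57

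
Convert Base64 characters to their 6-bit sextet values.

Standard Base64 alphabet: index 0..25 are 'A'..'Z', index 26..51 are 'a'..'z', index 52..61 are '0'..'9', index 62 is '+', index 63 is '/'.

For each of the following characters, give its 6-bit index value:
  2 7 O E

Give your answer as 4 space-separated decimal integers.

'2': 0..9 range, 52 + ord('2') − ord('0') = 54
'7': 0..9 range, 52 + ord('7') − ord('0') = 59
'O': A..Z range, ord('O') − ord('A') = 14
'E': A..Z range, ord('E') − ord('A') = 4

Answer: 54 59 14 4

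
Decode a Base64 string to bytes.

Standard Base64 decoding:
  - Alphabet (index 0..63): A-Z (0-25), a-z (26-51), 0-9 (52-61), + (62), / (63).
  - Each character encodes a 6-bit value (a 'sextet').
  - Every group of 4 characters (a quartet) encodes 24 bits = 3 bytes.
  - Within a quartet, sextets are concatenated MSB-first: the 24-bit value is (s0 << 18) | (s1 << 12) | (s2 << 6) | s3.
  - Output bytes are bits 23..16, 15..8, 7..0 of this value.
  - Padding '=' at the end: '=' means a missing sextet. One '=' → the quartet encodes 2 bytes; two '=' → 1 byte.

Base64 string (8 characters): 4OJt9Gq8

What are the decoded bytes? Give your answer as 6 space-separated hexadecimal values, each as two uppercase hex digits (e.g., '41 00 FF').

Answer: E0 E2 6D F4 6A BC

Derivation:
After char 0 ('4'=56): chars_in_quartet=1 acc=0x38 bytes_emitted=0
After char 1 ('O'=14): chars_in_quartet=2 acc=0xE0E bytes_emitted=0
After char 2 ('J'=9): chars_in_quartet=3 acc=0x38389 bytes_emitted=0
After char 3 ('t'=45): chars_in_quartet=4 acc=0xE0E26D -> emit E0 E2 6D, reset; bytes_emitted=3
After char 4 ('9'=61): chars_in_quartet=1 acc=0x3D bytes_emitted=3
After char 5 ('G'=6): chars_in_quartet=2 acc=0xF46 bytes_emitted=3
After char 6 ('q'=42): chars_in_quartet=3 acc=0x3D1AA bytes_emitted=3
After char 7 ('8'=60): chars_in_quartet=4 acc=0xF46ABC -> emit F4 6A BC, reset; bytes_emitted=6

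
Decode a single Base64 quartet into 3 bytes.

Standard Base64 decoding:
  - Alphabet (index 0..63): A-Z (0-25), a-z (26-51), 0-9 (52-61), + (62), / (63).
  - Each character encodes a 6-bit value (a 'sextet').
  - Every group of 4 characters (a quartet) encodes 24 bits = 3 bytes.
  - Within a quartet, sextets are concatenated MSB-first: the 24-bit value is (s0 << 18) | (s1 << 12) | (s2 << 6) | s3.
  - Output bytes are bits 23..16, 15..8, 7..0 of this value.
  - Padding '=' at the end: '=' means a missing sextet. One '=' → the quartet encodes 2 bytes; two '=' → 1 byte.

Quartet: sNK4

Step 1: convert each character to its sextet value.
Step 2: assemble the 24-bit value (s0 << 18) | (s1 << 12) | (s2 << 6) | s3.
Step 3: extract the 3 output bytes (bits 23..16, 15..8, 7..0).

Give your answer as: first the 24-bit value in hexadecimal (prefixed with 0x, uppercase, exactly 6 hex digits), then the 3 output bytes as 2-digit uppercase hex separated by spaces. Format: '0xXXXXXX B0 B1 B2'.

Answer: 0xB0D2B8 B0 D2 B8

Derivation:
Sextets: s=44, N=13, K=10, 4=56
24-bit: (44<<18) | (13<<12) | (10<<6) | 56
      = 0xB00000 | 0x00D000 | 0x000280 | 0x000038
      = 0xB0D2B8
Bytes: (v>>16)&0xFF=B0, (v>>8)&0xFF=D2, v&0xFF=B8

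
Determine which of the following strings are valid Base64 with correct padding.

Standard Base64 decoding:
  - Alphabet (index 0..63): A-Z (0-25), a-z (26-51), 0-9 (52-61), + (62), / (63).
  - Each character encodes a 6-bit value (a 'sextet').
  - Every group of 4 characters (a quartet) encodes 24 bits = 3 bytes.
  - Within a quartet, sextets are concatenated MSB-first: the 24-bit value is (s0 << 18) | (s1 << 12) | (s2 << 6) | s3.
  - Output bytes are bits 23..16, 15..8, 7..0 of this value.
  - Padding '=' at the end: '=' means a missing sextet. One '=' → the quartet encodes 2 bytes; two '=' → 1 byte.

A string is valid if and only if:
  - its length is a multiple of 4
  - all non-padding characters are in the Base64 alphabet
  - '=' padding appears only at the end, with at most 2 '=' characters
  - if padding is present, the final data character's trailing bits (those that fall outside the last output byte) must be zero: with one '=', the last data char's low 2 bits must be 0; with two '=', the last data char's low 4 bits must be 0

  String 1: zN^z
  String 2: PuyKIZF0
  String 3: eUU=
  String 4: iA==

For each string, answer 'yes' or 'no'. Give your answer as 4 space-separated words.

Answer: no yes yes yes

Derivation:
String 1: 'zN^z' → invalid (bad char(s): ['^'])
String 2: 'PuyKIZF0' → valid
String 3: 'eUU=' → valid
String 4: 'iA==' → valid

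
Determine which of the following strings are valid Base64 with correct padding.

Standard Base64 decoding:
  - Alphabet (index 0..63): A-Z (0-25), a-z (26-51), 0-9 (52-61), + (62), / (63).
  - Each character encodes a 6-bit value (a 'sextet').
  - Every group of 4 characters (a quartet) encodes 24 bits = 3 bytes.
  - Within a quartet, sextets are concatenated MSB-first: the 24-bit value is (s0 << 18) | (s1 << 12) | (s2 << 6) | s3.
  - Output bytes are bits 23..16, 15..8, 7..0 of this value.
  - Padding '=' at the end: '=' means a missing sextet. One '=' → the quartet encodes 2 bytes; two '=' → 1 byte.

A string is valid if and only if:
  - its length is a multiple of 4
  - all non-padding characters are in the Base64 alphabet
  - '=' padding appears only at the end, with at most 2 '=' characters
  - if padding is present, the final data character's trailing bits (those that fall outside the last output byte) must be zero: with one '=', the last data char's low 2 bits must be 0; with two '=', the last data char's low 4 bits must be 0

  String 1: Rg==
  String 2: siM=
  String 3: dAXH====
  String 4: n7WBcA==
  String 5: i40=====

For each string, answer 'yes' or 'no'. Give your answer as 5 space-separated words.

String 1: 'Rg==' → valid
String 2: 'siM=' → valid
String 3: 'dAXH====' → invalid (4 pad chars (max 2))
String 4: 'n7WBcA==' → valid
String 5: 'i40=====' → invalid (5 pad chars (max 2))

Answer: yes yes no yes no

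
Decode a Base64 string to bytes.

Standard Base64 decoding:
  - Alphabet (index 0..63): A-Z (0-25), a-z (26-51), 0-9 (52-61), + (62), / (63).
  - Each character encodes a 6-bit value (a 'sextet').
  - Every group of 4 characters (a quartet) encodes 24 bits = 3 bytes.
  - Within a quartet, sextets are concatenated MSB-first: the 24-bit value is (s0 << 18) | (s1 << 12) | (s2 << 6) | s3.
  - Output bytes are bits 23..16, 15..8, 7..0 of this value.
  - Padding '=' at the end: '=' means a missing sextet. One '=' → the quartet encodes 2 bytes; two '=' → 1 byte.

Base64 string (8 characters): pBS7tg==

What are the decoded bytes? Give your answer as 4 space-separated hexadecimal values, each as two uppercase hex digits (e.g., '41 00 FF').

After char 0 ('p'=41): chars_in_quartet=1 acc=0x29 bytes_emitted=0
After char 1 ('B'=1): chars_in_quartet=2 acc=0xA41 bytes_emitted=0
After char 2 ('S'=18): chars_in_quartet=3 acc=0x29052 bytes_emitted=0
After char 3 ('7'=59): chars_in_quartet=4 acc=0xA414BB -> emit A4 14 BB, reset; bytes_emitted=3
After char 4 ('t'=45): chars_in_quartet=1 acc=0x2D bytes_emitted=3
After char 5 ('g'=32): chars_in_quartet=2 acc=0xB60 bytes_emitted=3
Padding '==': partial quartet acc=0xB60 -> emit B6; bytes_emitted=4

Answer: A4 14 BB B6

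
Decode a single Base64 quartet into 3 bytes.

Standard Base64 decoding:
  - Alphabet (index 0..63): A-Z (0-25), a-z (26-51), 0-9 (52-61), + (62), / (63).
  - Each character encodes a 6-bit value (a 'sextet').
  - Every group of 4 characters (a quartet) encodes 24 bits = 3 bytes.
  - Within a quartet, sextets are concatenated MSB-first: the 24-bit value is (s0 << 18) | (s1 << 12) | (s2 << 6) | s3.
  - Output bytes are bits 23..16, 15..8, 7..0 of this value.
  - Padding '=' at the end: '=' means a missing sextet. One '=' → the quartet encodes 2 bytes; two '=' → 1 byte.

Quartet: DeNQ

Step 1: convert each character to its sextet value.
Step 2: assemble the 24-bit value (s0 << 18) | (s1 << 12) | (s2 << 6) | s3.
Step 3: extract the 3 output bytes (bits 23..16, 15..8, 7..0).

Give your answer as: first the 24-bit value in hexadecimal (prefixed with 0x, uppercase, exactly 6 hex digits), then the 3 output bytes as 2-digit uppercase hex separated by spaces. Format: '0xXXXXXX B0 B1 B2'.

Answer: 0x0DE350 0D E3 50

Derivation:
Sextets: D=3, e=30, N=13, Q=16
24-bit: (3<<18) | (30<<12) | (13<<6) | 16
      = 0x0C0000 | 0x01E000 | 0x000340 | 0x000010
      = 0x0DE350
Bytes: (v>>16)&0xFF=0D, (v>>8)&0xFF=E3, v&0xFF=50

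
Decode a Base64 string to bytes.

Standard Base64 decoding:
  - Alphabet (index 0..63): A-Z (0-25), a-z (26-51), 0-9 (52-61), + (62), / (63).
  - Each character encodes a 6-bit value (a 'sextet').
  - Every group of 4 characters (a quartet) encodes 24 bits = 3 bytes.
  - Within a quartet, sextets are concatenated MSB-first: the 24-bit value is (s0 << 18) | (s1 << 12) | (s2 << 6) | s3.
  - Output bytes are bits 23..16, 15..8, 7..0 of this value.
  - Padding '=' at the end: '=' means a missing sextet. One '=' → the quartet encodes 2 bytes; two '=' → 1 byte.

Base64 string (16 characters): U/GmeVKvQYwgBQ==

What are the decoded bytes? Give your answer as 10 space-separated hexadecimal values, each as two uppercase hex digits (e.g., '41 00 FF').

After char 0 ('U'=20): chars_in_quartet=1 acc=0x14 bytes_emitted=0
After char 1 ('/'=63): chars_in_quartet=2 acc=0x53F bytes_emitted=0
After char 2 ('G'=6): chars_in_quartet=3 acc=0x14FC6 bytes_emitted=0
After char 3 ('m'=38): chars_in_quartet=4 acc=0x53F1A6 -> emit 53 F1 A6, reset; bytes_emitted=3
After char 4 ('e'=30): chars_in_quartet=1 acc=0x1E bytes_emitted=3
After char 5 ('V'=21): chars_in_quartet=2 acc=0x795 bytes_emitted=3
After char 6 ('K'=10): chars_in_quartet=3 acc=0x1E54A bytes_emitted=3
After char 7 ('v'=47): chars_in_quartet=4 acc=0x7952AF -> emit 79 52 AF, reset; bytes_emitted=6
After char 8 ('Q'=16): chars_in_quartet=1 acc=0x10 bytes_emitted=6
After char 9 ('Y'=24): chars_in_quartet=2 acc=0x418 bytes_emitted=6
After char 10 ('w'=48): chars_in_quartet=3 acc=0x10630 bytes_emitted=6
After char 11 ('g'=32): chars_in_quartet=4 acc=0x418C20 -> emit 41 8C 20, reset; bytes_emitted=9
After char 12 ('B'=1): chars_in_quartet=1 acc=0x1 bytes_emitted=9
After char 13 ('Q'=16): chars_in_quartet=2 acc=0x50 bytes_emitted=9
Padding '==': partial quartet acc=0x50 -> emit 05; bytes_emitted=10

Answer: 53 F1 A6 79 52 AF 41 8C 20 05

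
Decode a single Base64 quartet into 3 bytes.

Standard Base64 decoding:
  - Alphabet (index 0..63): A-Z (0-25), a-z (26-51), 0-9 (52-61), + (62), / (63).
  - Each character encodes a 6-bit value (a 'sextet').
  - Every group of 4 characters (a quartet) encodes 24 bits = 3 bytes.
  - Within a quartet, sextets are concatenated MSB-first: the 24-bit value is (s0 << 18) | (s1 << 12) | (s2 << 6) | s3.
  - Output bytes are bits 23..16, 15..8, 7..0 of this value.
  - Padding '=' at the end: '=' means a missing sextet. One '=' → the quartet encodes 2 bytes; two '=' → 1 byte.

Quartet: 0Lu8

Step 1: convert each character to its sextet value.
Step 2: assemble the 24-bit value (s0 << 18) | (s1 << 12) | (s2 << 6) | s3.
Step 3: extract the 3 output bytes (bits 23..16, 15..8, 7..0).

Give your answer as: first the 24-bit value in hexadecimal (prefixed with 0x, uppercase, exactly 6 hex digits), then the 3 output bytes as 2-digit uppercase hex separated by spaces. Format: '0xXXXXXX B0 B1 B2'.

Sextets: 0=52, L=11, u=46, 8=60
24-bit: (52<<18) | (11<<12) | (46<<6) | 60
      = 0xD00000 | 0x00B000 | 0x000B80 | 0x00003C
      = 0xD0BBBC
Bytes: (v>>16)&0xFF=D0, (v>>8)&0xFF=BB, v&0xFF=BC

Answer: 0xD0BBBC D0 BB BC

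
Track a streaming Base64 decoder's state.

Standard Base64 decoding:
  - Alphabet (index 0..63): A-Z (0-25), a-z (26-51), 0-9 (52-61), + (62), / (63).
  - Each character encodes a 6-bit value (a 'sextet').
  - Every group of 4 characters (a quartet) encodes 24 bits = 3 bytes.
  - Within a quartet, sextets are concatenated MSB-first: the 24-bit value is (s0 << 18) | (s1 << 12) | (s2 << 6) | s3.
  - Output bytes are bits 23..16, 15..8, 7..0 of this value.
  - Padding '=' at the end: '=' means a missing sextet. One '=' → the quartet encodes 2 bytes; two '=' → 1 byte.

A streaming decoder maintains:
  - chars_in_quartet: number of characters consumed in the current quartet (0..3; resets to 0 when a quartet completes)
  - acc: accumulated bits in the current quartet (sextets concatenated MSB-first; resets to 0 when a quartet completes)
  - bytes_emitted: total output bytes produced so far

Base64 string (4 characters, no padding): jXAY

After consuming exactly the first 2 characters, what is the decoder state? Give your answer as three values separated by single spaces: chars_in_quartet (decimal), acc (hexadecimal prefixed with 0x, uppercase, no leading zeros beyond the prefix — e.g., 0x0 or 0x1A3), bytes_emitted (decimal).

After char 0 ('j'=35): chars_in_quartet=1 acc=0x23 bytes_emitted=0
After char 1 ('X'=23): chars_in_quartet=2 acc=0x8D7 bytes_emitted=0

Answer: 2 0x8D7 0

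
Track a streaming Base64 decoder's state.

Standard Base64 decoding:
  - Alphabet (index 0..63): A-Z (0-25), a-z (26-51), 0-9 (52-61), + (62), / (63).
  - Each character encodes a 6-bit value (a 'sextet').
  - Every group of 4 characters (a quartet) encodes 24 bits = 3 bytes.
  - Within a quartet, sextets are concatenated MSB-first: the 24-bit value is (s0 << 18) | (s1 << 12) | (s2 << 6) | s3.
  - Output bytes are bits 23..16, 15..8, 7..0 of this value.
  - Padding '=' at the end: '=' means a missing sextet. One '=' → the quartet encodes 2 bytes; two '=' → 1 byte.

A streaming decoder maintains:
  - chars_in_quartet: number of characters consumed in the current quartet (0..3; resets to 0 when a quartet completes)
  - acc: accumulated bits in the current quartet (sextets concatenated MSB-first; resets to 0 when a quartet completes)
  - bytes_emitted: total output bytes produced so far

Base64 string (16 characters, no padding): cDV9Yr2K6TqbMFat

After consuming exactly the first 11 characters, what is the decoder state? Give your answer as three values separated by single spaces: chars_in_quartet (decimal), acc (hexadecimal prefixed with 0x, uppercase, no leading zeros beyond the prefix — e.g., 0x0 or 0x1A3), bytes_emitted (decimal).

After char 0 ('c'=28): chars_in_quartet=1 acc=0x1C bytes_emitted=0
After char 1 ('D'=3): chars_in_quartet=2 acc=0x703 bytes_emitted=0
After char 2 ('V'=21): chars_in_quartet=3 acc=0x1C0D5 bytes_emitted=0
After char 3 ('9'=61): chars_in_quartet=4 acc=0x70357D -> emit 70 35 7D, reset; bytes_emitted=3
After char 4 ('Y'=24): chars_in_quartet=1 acc=0x18 bytes_emitted=3
After char 5 ('r'=43): chars_in_quartet=2 acc=0x62B bytes_emitted=3
After char 6 ('2'=54): chars_in_quartet=3 acc=0x18AF6 bytes_emitted=3
After char 7 ('K'=10): chars_in_quartet=4 acc=0x62BD8A -> emit 62 BD 8A, reset; bytes_emitted=6
After char 8 ('6'=58): chars_in_quartet=1 acc=0x3A bytes_emitted=6
After char 9 ('T'=19): chars_in_quartet=2 acc=0xE93 bytes_emitted=6
After char 10 ('q'=42): chars_in_quartet=3 acc=0x3A4EA bytes_emitted=6

Answer: 3 0x3A4EA 6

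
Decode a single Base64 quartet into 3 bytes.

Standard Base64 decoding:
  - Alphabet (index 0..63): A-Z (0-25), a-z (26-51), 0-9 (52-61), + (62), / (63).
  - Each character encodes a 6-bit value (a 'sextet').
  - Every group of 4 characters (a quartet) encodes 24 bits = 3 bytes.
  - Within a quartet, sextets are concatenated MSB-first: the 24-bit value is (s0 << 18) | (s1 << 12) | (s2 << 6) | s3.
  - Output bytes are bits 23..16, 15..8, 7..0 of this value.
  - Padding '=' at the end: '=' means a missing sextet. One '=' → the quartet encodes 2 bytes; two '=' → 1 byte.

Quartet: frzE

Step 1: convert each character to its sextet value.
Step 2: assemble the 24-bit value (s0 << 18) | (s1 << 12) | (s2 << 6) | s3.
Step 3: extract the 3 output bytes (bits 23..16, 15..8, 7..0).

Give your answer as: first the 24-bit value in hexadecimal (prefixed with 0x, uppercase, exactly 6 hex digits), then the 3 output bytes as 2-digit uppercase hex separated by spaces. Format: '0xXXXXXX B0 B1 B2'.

Answer: 0x7EBCC4 7E BC C4

Derivation:
Sextets: f=31, r=43, z=51, E=4
24-bit: (31<<18) | (43<<12) | (51<<6) | 4
      = 0x7C0000 | 0x02B000 | 0x000CC0 | 0x000004
      = 0x7EBCC4
Bytes: (v>>16)&0xFF=7E, (v>>8)&0xFF=BC, v&0xFF=C4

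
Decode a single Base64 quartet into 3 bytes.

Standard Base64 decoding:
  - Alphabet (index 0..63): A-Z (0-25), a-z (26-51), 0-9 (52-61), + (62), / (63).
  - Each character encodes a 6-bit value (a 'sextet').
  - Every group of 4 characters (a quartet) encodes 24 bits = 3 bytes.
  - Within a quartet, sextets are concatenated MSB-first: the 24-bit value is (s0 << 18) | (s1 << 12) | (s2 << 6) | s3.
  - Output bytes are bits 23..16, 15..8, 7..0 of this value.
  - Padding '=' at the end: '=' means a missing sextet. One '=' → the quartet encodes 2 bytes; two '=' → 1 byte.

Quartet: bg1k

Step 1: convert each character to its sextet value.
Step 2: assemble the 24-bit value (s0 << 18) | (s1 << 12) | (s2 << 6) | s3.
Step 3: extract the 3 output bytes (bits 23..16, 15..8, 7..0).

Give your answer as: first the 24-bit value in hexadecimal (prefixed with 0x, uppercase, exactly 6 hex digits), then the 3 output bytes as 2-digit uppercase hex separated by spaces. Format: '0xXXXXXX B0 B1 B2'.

Answer: 0x6E0D64 6E 0D 64

Derivation:
Sextets: b=27, g=32, 1=53, k=36
24-bit: (27<<18) | (32<<12) | (53<<6) | 36
      = 0x6C0000 | 0x020000 | 0x000D40 | 0x000024
      = 0x6E0D64
Bytes: (v>>16)&0xFF=6E, (v>>8)&0xFF=0D, v&0xFF=64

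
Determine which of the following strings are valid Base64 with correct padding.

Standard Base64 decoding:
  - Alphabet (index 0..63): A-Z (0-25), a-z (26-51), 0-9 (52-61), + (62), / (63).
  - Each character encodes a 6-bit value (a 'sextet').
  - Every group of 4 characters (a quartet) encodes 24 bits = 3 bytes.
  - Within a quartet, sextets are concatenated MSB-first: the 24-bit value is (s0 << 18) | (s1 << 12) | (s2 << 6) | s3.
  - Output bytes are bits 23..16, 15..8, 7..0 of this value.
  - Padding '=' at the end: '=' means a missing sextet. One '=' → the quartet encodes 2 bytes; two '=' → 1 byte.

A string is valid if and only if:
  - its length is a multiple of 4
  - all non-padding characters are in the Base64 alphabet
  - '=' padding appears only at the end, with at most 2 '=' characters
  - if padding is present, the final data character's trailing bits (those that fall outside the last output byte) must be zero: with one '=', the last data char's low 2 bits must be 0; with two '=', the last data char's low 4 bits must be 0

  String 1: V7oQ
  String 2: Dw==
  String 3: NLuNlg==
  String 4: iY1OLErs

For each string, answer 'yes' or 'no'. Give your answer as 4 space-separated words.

Answer: yes yes yes yes

Derivation:
String 1: 'V7oQ' → valid
String 2: 'Dw==' → valid
String 3: 'NLuNlg==' → valid
String 4: 'iY1OLErs' → valid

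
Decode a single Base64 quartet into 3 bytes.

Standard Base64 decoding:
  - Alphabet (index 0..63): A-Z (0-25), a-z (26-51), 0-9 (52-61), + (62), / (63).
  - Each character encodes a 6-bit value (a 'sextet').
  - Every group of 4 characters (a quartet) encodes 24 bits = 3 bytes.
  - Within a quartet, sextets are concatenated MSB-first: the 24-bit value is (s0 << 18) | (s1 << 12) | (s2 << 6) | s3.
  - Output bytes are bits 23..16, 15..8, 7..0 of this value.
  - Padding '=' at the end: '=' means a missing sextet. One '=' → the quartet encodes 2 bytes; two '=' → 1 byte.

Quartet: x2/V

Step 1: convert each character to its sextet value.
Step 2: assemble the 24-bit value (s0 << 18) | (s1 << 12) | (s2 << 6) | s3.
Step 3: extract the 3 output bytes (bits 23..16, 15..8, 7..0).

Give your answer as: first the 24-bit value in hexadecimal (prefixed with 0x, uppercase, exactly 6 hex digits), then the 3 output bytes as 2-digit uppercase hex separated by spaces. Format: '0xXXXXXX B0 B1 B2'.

Answer: 0xC76FD5 C7 6F D5

Derivation:
Sextets: x=49, 2=54, /=63, V=21
24-bit: (49<<18) | (54<<12) | (63<<6) | 21
      = 0xC40000 | 0x036000 | 0x000FC0 | 0x000015
      = 0xC76FD5
Bytes: (v>>16)&0xFF=C7, (v>>8)&0xFF=6F, v&0xFF=D5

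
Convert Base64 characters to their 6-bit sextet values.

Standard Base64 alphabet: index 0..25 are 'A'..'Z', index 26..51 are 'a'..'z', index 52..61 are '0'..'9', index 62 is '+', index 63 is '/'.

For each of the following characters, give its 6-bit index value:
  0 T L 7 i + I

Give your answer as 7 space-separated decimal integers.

Answer: 52 19 11 59 34 62 8

Derivation:
'0': 0..9 range, 52 + ord('0') − ord('0') = 52
'T': A..Z range, ord('T') − ord('A') = 19
'L': A..Z range, ord('L') − ord('A') = 11
'7': 0..9 range, 52 + ord('7') − ord('0') = 59
'i': a..z range, 26 + ord('i') − ord('a') = 34
'+': index 62
'I': A..Z range, ord('I') − ord('A') = 8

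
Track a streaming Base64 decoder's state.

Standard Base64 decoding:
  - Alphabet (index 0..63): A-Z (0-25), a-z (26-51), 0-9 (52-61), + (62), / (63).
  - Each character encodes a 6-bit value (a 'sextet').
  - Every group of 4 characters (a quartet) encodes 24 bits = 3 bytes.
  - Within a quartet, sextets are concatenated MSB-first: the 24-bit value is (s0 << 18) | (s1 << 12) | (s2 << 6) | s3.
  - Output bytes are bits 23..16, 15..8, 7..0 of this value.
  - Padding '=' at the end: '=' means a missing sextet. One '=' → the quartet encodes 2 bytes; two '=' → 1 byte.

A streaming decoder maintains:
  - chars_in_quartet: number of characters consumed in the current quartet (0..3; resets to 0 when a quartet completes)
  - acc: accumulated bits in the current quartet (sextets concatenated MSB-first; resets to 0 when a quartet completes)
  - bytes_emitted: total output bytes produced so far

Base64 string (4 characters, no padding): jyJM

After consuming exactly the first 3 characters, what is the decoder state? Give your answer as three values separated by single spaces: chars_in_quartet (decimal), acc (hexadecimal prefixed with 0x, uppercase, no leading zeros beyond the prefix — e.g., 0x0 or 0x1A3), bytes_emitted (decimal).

After char 0 ('j'=35): chars_in_quartet=1 acc=0x23 bytes_emitted=0
After char 1 ('y'=50): chars_in_quartet=2 acc=0x8F2 bytes_emitted=0
After char 2 ('J'=9): chars_in_quartet=3 acc=0x23C89 bytes_emitted=0

Answer: 3 0x23C89 0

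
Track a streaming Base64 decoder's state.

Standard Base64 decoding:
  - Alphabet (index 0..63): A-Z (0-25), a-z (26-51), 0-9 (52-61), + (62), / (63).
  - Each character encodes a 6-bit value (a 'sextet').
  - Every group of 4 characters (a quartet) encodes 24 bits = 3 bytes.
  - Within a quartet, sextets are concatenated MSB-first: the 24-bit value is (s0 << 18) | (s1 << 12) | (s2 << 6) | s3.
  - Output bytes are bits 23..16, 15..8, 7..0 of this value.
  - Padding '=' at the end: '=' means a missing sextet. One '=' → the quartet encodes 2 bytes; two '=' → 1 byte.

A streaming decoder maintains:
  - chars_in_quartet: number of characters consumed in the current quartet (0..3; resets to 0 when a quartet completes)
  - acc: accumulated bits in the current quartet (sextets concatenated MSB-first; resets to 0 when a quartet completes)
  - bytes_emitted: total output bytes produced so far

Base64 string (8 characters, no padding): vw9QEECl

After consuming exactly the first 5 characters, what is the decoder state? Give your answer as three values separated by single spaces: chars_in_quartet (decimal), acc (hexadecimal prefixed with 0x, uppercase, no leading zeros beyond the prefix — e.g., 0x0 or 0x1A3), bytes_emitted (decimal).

After char 0 ('v'=47): chars_in_quartet=1 acc=0x2F bytes_emitted=0
After char 1 ('w'=48): chars_in_quartet=2 acc=0xBF0 bytes_emitted=0
After char 2 ('9'=61): chars_in_quartet=3 acc=0x2FC3D bytes_emitted=0
After char 3 ('Q'=16): chars_in_quartet=4 acc=0xBF0F50 -> emit BF 0F 50, reset; bytes_emitted=3
After char 4 ('E'=4): chars_in_quartet=1 acc=0x4 bytes_emitted=3

Answer: 1 0x4 3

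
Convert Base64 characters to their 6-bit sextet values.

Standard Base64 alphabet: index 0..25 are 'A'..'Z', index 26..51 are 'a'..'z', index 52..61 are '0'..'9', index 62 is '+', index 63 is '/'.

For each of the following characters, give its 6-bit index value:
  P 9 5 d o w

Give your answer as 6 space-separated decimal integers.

'P': A..Z range, ord('P') − ord('A') = 15
'9': 0..9 range, 52 + ord('9') − ord('0') = 61
'5': 0..9 range, 52 + ord('5') − ord('0') = 57
'd': a..z range, 26 + ord('d') − ord('a') = 29
'o': a..z range, 26 + ord('o') − ord('a') = 40
'w': a..z range, 26 + ord('w') − ord('a') = 48

Answer: 15 61 57 29 40 48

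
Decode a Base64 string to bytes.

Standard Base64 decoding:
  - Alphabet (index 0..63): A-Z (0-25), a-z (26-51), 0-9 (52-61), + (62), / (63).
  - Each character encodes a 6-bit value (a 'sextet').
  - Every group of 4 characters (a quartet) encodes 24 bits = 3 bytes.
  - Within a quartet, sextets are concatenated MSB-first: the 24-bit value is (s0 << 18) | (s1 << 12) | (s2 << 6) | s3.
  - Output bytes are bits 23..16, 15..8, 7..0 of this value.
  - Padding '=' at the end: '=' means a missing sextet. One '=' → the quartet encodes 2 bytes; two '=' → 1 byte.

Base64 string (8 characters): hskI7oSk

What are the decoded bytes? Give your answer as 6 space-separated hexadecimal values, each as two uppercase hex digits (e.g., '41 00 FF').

Answer: 86 C9 08 EE 84 A4

Derivation:
After char 0 ('h'=33): chars_in_quartet=1 acc=0x21 bytes_emitted=0
After char 1 ('s'=44): chars_in_quartet=2 acc=0x86C bytes_emitted=0
After char 2 ('k'=36): chars_in_quartet=3 acc=0x21B24 bytes_emitted=0
After char 3 ('I'=8): chars_in_quartet=4 acc=0x86C908 -> emit 86 C9 08, reset; bytes_emitted=3
After char 4 ('7'=59): chars_in_quartet=1 acc=0x3B bytes_emitted=3
After char 5 ('o'=40): chars_in_quartet=2 acc=0xEE8 bytes_emitted=3
After char 6 ('S'=18): chars_in_quartet=3 acc=0x3BA12 bytes_emitted=3
After char 7 ('k'=36): chars_in_quartet=4 acc=0xEE84A4 -> emit EE 84 A4, reset; bytes_emitted=6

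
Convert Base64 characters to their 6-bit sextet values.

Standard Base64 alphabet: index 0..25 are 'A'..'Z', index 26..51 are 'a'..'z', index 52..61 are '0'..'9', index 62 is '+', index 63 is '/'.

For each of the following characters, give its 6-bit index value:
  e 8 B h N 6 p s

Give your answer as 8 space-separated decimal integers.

Answer: 30 60 1 33 13 58 41 44

Derivation:
'e': a..z range, 26 + ord('e') − ord('a') = 30
'8': 0..9 range, 52 + ord('8') − ord('0') = 60
'B': A..Z range, ord('B') − ord('A') = 1
'h': a..z range, 26 + ord('h') − ord('a') = 33
'N': A..Z range, ord('N') − ord('A') = 13
'6': 0..9 range, 52 + ord('6') − ord('0') = 58
'p': a..z range, 26 + ord('p') − ord('a') = 41
's': a..z range, 26 + ord('s') − ord('a') = 44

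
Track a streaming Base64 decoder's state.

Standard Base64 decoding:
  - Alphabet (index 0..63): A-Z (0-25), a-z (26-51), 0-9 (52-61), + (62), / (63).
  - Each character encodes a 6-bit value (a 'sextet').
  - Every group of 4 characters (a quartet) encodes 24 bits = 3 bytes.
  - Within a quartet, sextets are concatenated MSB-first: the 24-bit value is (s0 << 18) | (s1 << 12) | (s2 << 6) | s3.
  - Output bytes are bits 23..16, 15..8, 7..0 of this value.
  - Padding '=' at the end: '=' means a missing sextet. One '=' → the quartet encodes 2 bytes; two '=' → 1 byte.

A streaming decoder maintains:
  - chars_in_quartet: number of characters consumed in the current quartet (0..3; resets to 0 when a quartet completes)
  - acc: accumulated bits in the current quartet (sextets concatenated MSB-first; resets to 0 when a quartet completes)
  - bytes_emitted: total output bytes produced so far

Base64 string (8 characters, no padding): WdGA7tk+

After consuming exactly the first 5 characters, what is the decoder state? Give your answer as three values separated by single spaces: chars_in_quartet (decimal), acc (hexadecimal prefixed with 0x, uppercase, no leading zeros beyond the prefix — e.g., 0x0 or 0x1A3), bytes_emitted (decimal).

After char 0 ('W'=22): chars_in_quartet=1 acc=0x16 bytes_emitted=0
After char 1 ('d'=29): chars_in_quartet=2 acc=0x59D bytes_emitted=0
After char 2 ('G'=6): chars_in_quartet=3 acc=0x16746 bytes_emitted=0
After char 3 ('A'=0): chars_in_quartet=4 acc=0x59D180 -> emit 59 D1 80, reset; bytes_emitted=3
After char 4 ('7'=59): chars_in_quartet=1 acc=0x3B bytes_emitted=3

Answer: 1 0x3B 3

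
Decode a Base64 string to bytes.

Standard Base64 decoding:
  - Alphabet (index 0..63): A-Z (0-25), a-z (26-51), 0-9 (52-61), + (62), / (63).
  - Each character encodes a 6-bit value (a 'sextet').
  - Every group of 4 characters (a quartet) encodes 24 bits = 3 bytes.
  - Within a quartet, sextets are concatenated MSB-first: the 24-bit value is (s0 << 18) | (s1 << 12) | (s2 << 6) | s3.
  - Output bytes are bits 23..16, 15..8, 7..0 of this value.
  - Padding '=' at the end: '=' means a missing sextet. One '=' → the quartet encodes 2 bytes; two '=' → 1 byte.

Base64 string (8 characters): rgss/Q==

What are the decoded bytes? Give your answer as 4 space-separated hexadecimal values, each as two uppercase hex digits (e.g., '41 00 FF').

Answer: AE 0B 2C FD

Derivation:
After char 0 ('r'=43): chars_in_quartet=1 acc=0x2B bytes_emitted=0
After char 1 ('g'=32): chars_in_quartet=2 acc=0xAE0 bytes_emitted=0
After char 2 ('s'=44): chars_in_quartet=3 acc=0x2B82C bytes_emitted=0
After char 3 ('s'=44): chars_in_quartet=4 acc=0xAE0B2C -> emit AE 0B 2C, reset; bytes_emitted=3
After char 4 ('/'=63): chars_in_quartet=1 acc=0x3F bytes_emitted=3
After char 5 ('Q'=16): chars_in_quartet=2 acc=0xFD0 bytes_emitted=3
Padding '==': partial quartet acc=0xFD0 -> emit FD; bytes_emitted=4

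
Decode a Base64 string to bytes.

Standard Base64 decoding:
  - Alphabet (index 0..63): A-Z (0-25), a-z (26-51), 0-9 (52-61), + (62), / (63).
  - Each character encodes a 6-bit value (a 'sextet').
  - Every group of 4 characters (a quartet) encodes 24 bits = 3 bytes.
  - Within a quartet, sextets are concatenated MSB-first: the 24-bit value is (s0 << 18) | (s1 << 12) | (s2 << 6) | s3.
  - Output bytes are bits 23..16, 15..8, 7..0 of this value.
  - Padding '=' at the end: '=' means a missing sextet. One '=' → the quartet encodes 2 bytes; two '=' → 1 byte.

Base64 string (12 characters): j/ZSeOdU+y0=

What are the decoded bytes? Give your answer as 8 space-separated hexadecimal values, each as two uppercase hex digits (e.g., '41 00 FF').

Answer: 8F F6 52 78 E7 54 FB 2D

Derivation:
After char 0 ('j'=35): chars_in_quartet=1 acc=0x23 bytes_emitted=0
After char 1 ('/'=63): chars_in_quartet=2 acc=0x8FF bytes_emitted=0
After char 2 ('Z'=25): chars_in_quartet=3 acc=0x23FD9 bytes_emitted=0
After char 3 ('S'=18): chars_in_quartet=4 acc=0x8FF652 -> emit 8F F6 52, reset; bytes_emitted=3
After char 4 ('e'=30): chars_in_quartet=1 acc=0x1E bytes_emitted=3
After char 5 ('O'=14): chars_in_quartet=2 acc=0x78E bytes_emitted=3
After char 6 ('d'=29): chars_in_quartet=3 acc=0x1E39D bytes_emitted=3
After char 7 ('U'=20): chars_in_quartet=4 acc=0x78E754 -> emit 78 E7 54, reset; bytes_emitted=6
After char 8 ('+'=62): chars_in_quartet=1 acc=0x3E bytes_emitted=6
After char 9 ('y'=50): chars_in_quartet=2 acc=0xFB2 bytes_emitted=6
After char 10 ('0'=52): chars_in_quartet=3 acc=0x3ECB4 bytes_emitted=6
Padding '=': partial quartet acc=0x3ECB4 -> emit FB 2D; bytes_emitted=8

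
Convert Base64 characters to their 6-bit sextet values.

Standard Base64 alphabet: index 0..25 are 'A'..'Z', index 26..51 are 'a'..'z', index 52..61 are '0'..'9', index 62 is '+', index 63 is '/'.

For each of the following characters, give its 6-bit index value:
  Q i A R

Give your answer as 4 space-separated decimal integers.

'Q': A..Z range, ord('Q') − ord('A') = 16
'i': a..z range, 26 + ord('i') − ord('a') = 34
'A': A..Z range, ord('A') − ord('A') = 0
'R': A..Z range, ord('R') − ord('A') = 17

Answer: 16 34 0 17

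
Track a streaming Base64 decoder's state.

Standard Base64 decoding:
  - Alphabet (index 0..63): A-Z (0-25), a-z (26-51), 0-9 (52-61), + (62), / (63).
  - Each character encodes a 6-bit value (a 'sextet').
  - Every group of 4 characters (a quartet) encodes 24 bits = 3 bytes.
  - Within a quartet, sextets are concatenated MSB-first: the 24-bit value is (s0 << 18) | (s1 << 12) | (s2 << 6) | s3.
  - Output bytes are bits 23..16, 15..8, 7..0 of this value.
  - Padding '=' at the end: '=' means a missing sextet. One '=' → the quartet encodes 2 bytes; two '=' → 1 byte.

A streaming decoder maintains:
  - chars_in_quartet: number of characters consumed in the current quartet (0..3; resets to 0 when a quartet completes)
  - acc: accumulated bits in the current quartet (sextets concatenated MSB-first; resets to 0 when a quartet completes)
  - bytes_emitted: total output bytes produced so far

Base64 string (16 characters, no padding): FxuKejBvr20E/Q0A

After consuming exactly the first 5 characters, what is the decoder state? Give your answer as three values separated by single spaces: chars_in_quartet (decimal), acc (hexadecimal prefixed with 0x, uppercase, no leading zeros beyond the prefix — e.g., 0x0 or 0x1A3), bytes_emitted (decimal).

Answer: 1 0x1E 3

Derivation:
After char 0 ('F'=5): chars_in_quartet=1 acc=0x5 bytes_emitted=0
After char 1 ('x'=49): chars_in_quartet=2 acc=0x171 bytes_emitted=0
After char 2 ('u'=46): chars_in_quartet=3 acc=0x5C6E bytes_emitted=0
After char 3 ('K'=10): chars_in_quartet=4 acc=0x171B8A -> emit 17 1B 8A, reset; bytes_emitted=3
After char 4 ('e'=30): chars_in_quartet=1 acc=0x1E bytes_emitted=3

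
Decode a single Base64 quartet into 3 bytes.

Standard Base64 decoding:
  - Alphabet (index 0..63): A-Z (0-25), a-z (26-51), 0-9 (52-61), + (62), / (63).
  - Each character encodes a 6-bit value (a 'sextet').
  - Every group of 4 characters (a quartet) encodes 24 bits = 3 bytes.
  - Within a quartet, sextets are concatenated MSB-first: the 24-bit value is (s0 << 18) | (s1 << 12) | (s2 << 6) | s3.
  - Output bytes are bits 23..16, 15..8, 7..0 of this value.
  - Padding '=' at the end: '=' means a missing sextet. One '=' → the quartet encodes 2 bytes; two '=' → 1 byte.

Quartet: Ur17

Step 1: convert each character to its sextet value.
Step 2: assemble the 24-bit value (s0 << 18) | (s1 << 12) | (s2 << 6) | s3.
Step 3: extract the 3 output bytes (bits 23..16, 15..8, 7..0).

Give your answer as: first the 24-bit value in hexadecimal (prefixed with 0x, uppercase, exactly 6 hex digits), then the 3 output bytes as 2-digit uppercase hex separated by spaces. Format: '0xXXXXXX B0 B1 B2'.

Sextets: U=20, r=43, 1=53, 7=59
24-bit: (20<<18) | (43<<12) | (53<<6) | 59
      = 0x500000 | 0x02B000 | 0x000D40 | 0x00003B
      = 0x52BD7B
Bytes: (v>>16)&0xFF=52, (v>>8)&0xFF=BD, v&0xFF=7B

Answer: 0x52BD7B 52 BD 7B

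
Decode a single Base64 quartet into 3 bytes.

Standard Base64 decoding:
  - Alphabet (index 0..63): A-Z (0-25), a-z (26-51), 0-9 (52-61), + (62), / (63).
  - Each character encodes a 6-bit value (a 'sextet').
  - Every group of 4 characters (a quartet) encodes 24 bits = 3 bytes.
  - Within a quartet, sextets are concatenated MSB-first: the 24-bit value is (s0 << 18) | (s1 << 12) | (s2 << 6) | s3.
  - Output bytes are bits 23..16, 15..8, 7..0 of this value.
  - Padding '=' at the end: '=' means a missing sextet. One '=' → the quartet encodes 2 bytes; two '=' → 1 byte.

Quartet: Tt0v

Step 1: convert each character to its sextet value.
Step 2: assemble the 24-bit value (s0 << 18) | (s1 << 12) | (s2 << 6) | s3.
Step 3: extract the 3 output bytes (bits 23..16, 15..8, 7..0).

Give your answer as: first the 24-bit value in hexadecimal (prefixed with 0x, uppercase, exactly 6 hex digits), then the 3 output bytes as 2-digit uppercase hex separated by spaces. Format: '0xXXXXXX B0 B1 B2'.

Answer: 0x4EDD2F 4E DD 2F

Derivation:
Sextets: T=19, t=45, 0=52, v=47
24-bit: (19<<18) | (45<<12) | (52<<6) | 47
      = 0x4C0000 | 0x02D000 | 0x000D00 | 0x00002F
      = 0x4EDD2F
Bytes: (v>>16)&0xFF=4E, (v>>8)&0xFF=DD, v&0xFF=2F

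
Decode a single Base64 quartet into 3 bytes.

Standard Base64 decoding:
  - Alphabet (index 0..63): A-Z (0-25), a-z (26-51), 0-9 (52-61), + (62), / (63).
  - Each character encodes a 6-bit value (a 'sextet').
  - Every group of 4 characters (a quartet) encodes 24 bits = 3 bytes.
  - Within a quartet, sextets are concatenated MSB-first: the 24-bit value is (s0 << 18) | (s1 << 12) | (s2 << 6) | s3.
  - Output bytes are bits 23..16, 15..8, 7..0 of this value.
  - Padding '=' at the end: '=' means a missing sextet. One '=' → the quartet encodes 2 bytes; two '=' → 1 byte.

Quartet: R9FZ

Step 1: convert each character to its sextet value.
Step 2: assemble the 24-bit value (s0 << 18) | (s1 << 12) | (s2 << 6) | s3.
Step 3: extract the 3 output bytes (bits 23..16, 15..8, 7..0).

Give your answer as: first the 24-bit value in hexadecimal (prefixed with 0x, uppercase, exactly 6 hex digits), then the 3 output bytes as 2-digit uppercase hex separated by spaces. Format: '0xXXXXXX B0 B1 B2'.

Sextets: R=17, 9=61, F=5, Z=25
24-bit: (17<<18) | (61<<12) | (5<<6) | 25
      = 0x440000 | 0x03D000 | 0x000140 | 0x000019
      = 0x47D159
Bytes: (v>>16)&0xFF=47, (v>>8)&0xFF=D1, v&0xFF=59

Answer: 0x47D159 47 D1 59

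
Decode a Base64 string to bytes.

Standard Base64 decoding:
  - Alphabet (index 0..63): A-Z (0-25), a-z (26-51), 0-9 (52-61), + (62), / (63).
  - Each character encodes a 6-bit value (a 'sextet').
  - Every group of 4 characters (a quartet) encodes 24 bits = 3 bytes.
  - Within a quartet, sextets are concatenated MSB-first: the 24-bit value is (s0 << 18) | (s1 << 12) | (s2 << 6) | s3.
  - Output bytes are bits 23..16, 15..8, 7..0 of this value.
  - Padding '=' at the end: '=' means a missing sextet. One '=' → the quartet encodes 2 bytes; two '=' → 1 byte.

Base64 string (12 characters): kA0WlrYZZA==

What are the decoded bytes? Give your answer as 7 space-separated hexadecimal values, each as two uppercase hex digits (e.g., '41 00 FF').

After char 0 ('k'=36): chars_in_quartet=1 acc=0x24 bytes_emitted=0
After char 1 ('A'=0): chars_in_quartet=2 acc=0x900 bytes_emitted=0
After char 2 ('0'=52): chars_in_quartet=3 acc=0x24034 bytes_emitted=0
After char 3 ('W'=22): chars_in_quartet=4 acc=0x900D16 -> emit 90 0D 16, reset; bytes_emitted=3
After char 4 ('l'=37): chars_in_quartet=1 acc=0x25 bytes_emitted=3
After char 5 ('r'=43): chars_in_quartet=2 acc=0x96B bytes_emitted=3
After char 6 ('Y'=24): chars_in_quartet=3 acc=0x25AD8 bytes_emitted=3
After char 7 ('Z'=25): chars_in_quartet=4 acc=0x96B619 -> emit 96 B6 19, reset; bytes_emitted=6
After char 8 ('Z'=25): chars_in_quartet=1 acc=0x19 bytes_emitted=6
After char 9 ('A'=0): chars_in_quartet=2 acc=0x640 bytes_emitted=6
Padding '==': partial quartet acc=0x640 -> emit 64; bytes_emitted=7

Answer: 90 0D 16 96 B6 19 64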